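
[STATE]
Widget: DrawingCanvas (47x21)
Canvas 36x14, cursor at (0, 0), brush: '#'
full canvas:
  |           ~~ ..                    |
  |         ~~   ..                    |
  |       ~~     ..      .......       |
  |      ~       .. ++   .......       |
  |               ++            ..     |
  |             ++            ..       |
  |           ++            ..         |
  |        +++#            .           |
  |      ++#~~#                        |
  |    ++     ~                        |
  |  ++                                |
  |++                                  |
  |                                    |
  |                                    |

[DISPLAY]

+          ~~ ..                               
         ~~   ..                               
       ~~     ..      .......                  
      ~       .. ++   .......                  
               ++            ..                
             ++            ..                  
           ++            ..                    
        +++#            .                      
      ++#~~#                                   
    ++     ~                                   
  ++                                           
++                                             
                                               
                                               
                                               
                                               
                                               
                                               
                                               
                                               
                                               


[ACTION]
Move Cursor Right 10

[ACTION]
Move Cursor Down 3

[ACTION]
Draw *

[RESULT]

           ~~ ..                               
         ~~   ..                               
       ~~     ..      .......                  
      ~   *   .. ++   .......                  
               ++            ..                
             ++            ..                  
           ++            ..                    
        +++#            .                      
      ++#~~#                                   
    ++     ~                                   
  ++                                           
++                                             
                                               
                                               
                                               
                                               
                                               
                                               
                                               
                                               
                                               


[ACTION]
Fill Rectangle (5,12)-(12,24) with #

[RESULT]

           ~~ ..                               
         ~~   ..                               
       ~~     ..      .......                  
      ~   *   .. ++   .......                  
               ++            ..                
            #############  ..                  
           +#############..                    
        +++##############                      
      ++#~~##############                      
    ++     ~#############                      
  ++        #############                      
++          #############                      
            #############                      
                                               
                                               
                                               
                                               
                                               
                                               
                                               
                                               


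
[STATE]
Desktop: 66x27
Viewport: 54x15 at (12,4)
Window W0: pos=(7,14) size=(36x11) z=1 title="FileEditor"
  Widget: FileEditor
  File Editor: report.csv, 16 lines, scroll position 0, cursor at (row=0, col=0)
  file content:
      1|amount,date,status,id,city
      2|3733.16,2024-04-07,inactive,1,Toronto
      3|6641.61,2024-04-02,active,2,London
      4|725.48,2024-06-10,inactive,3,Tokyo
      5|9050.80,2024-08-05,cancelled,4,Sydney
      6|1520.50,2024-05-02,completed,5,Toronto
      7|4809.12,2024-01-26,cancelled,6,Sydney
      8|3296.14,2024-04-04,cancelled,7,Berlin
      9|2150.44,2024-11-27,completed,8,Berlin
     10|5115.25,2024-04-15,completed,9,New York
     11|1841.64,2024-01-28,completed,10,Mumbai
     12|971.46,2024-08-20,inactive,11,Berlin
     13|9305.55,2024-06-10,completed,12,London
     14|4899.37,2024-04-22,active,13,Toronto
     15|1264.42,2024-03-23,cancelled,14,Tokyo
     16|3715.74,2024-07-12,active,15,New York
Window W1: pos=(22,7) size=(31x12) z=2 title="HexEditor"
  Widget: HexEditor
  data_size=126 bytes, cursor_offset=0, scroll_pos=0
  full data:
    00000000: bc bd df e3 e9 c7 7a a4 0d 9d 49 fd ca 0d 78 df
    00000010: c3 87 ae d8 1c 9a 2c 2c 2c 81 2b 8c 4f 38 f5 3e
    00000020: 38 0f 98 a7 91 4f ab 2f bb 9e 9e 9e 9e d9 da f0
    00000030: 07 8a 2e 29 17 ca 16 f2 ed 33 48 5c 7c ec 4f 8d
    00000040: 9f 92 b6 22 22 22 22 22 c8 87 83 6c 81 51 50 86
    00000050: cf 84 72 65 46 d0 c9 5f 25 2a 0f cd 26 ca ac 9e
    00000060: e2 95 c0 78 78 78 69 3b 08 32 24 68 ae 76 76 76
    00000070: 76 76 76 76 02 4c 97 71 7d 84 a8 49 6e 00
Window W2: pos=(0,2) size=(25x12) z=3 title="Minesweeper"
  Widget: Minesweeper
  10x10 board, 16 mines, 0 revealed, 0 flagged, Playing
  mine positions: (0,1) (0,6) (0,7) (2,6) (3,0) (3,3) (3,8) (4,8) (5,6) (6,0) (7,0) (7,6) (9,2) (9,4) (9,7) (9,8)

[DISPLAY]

────────────┨                                         
            ┃                                         
            ┃                                         
            ┃━━━━━━━━━━━━━━━━━━━━━━━━━━━┓             
            ┃exEditor                   ┃             
            ┃───────────────────────────┨             
            ┃000000  BC bd df e3 e9 c7 7┃             
            ┃000010  c3 87 ae d8 1c 9a 2┃             
            ┃000020  38 0f 98 a7 91 4f a┃             
━━━━━━━━━━━━┛000030  07 8a 2e 29 17 ca 1┃             
━━━━━━━━━━┃00000040  9f 92 b6 22 22 22 2┃             
eEditor   ┃00000050  cf 84 72 65 46 d0 c┃             
──────────┃00000060  e2 95 c0 78 78 78 6┃             
nt,date,st┃00000070  76 76 76 76 02 4c 9┃             
.16,2024-0┗━━━━━━━━━━━━━━━━━━━━━━━━━━━━━┛             


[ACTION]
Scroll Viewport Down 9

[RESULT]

            ┃000020  38 0f 98 a7 91 4f a┃             
━━━━━━━━━━━━┛000030  07 8a 2e 29 17 ca 1┃             
━━━━━━━━━━┃00000040  9f 92 b6 22 22 22 2┃             
eEditor   ┃00000050  cf 84 72 65 46 d0 c┃             
──────────┃00000060  e2 95 c0 78 78 78 6┃             
nt,date,st┃00000070  76 76 76 76 02 4c 9┃             
.16,2024-0┗━━━━━━━━━━━━━━━━━━━━━━━━━━━━━┛             
.61,2024-04-02,active,2,Londo░┃                       
48,2024-06-10,inactive,3,Toky░┃                       
.80,2024-08-05,cancelled,4,Sy░┃                       
.50,2024-05-02,completed,5,To░┃                       
.12,2024-01-26,cancelled,6,Sy▼┃                       
━━━━━━━━━━━━━━━━━━━━━━━━━━━━━━┛                       
                                                      
                                                      


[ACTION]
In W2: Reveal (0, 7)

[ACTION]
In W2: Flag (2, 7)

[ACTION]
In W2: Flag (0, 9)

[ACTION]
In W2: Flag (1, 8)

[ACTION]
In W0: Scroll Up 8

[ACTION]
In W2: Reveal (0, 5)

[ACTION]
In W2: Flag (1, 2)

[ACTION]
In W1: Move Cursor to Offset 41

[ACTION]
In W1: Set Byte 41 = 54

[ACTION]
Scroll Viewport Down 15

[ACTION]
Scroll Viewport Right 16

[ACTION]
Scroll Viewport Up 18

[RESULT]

                                                      
                                                      
━━━━━━━━━━━━┓                                         
r           ┃                                         
────────────┨                                         
            ┃                                         
            ┃                                         
            ┃━━━━━━━━━━━━━━━━━━━━━━━━━━━┓             
            ┃exEditor                   ┃             
            ┃───────────────────────────┨             
            ┃000000  bc bd df e3 e9 c7 7┃             
            ┃000010  c3 87 ae d8 1c 9a 2┃             
            ┃000020  38 0f 98 a7 91 4f a┃             
━━━━━━━━━━━━┛000030  07 8a 2e 29 17 ca 1┃             
━━━━━━━━━━┃00000040  9f 92 b6 22 22 22 2┃             


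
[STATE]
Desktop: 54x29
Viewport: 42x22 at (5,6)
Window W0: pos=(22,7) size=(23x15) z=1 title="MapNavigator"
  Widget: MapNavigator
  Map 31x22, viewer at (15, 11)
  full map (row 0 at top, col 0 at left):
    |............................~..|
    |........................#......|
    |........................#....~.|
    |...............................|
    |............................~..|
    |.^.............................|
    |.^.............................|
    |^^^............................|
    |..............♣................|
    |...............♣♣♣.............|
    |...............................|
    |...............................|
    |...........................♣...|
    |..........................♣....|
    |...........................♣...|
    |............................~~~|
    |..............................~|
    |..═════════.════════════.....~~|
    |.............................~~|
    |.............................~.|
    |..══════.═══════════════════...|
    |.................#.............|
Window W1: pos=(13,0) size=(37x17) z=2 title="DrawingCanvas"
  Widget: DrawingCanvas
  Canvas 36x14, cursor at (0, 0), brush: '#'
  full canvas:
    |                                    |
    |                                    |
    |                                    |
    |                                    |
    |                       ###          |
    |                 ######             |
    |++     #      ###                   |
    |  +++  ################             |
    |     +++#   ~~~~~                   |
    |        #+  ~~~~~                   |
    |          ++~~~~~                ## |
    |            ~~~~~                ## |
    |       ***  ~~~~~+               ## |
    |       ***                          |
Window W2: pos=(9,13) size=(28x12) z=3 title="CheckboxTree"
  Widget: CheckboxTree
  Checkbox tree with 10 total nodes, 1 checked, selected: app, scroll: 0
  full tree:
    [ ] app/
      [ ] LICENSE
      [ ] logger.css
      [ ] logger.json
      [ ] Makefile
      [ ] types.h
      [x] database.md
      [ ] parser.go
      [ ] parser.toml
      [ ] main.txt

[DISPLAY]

        ┃                                 
        ┃                       ###       
        ┃                 ######          
        ┃++     #      ###                
        ┃  +++  ################          
        ┃     +++#   ~~~~~                
        ┃        #+  ~~~~~                
    ┏━━━━━━━━━━━━━━━━━━━━━━━━━━┓          
    ┃ CheckboxTree             ┃          
    ┠──────────────────────────┨          
    ┃>[-] app/                 ┃━━━━━━━━━━
    ┃   [ ] LICENSE            ┃.......┃  
    ┃   [ ] logger.css         ┃.......┃  
    ┃   [ ] logger.json        ┃.......┃  
    ┃   [ ] Makefile           ┃.......┃  
    ┃   [ ] types.h            ┃━━━━━━━┛  
    ┃   [x] database.md        ┃          
    ┃   [ ] parser.go          ┃          
    ┗━━━━━━━━━━━━━━━━━━━━━━━━━━┛          
                                          
                                          
                                          


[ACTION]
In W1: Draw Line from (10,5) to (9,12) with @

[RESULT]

        ┃                                 
        ┃                       ###       
        ┃                 ######          
        ┃++     #      ###                
        ┃  +++  ################          
        ┃     +++#   ~~~~~                
        ┃        #@@@@~~~~                
    ┏━━━━━━━━━━━━━━━━━━━━━━━━━━┓          
    ┃ CheckboxTree             ┃          
    ┠──────────────────────────┨          
    ┃>[-] app/                 ┃━━━━━━━━━━
    ┃   [ ] LICENSE            ┃.......┃  
    ┃   [ ] logger.css         ┃.......┃  
    ┃   [ ] logger.json        ┃.......┃  
    ┃   [ ] Makefile           ┃.......┃  
    ┃   [ ] types.h            ┃━━━━━━━┛  
    ┃   [x] database.md        ┃          
    ┃   [ ] parser.go          ┃          
    ┗━━━━━━━━━━━━━━━━━━━━━━━━━━┛          
                                          
                                          
                                          


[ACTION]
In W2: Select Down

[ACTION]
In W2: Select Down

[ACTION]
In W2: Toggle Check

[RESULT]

        ┃                                 
        ┃                       ###       
        ┃                 ######          
        ┃++     #      ###                
        ┃  +++  ################          
        ┃     +++#   ~~~~~                
        ┃        #@@@@~~~~                
    ┏━━━━━━━━━━━━━━━━━━━━━━━━━━┓          
    ┃ CheckboxTree             ┃          
    ┠──────────────────────────┨          
    ┃ [-] app/                 ┃━━━━━━━━━━
    ┃   [ ] LICENSE            ┃.......┃  
    ┃>  [x] logger.css         ┃.......┃  
    ┃   [ ] logger.json        ┃.......┃  
    ┃   [ ] Makefile           ┃.......┃  
    ┃   [ ] types.h            ┃━━━━━━━┛  
    ┃   [x] database.md        ┃          
    ┃   [ ] parser.go          ┃          
    ┗━━━━━━━━━━━━━━━━━━━━━━━━━━┛          
                                          
                                          
                                          


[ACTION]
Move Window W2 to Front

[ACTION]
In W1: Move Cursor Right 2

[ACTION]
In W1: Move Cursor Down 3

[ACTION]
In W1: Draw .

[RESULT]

        ┃  .                              
        ┃                       ###       
        ┃                 ######          
        ┃++     #      ###                
        ┃  +++  ################          
        ┃     +++#   ~~~~~                
        ┃        #@@@@~~~~                
    ┏━━━━━━━━━━━━━━━━━━━━━━━━━━┓          
    ┃ CheckboxTree             ┃          
    ┠──────────────────────────┨          
    ┃ [-] app/                 ┃━━━━━━━━━━
    ┃   [ ] LICENSE            ┃.......┃  
    ┃>  [x] logger.css         ┃.......┃  
    ┃   [ ] logger.json        ┃.......┃  
    ┃   [ ] Makefile           ┃.......┃  
    ┃   [ ] types.h            ┃━━━━━━━┛  
    ┃   [x] database.md        ┃          
    ┃   [ ] parser.go          ┃          
    ┗━━━━━━━━━━━━━━━━━━━━━━━━━━┛          
                                          
                                          
                                          


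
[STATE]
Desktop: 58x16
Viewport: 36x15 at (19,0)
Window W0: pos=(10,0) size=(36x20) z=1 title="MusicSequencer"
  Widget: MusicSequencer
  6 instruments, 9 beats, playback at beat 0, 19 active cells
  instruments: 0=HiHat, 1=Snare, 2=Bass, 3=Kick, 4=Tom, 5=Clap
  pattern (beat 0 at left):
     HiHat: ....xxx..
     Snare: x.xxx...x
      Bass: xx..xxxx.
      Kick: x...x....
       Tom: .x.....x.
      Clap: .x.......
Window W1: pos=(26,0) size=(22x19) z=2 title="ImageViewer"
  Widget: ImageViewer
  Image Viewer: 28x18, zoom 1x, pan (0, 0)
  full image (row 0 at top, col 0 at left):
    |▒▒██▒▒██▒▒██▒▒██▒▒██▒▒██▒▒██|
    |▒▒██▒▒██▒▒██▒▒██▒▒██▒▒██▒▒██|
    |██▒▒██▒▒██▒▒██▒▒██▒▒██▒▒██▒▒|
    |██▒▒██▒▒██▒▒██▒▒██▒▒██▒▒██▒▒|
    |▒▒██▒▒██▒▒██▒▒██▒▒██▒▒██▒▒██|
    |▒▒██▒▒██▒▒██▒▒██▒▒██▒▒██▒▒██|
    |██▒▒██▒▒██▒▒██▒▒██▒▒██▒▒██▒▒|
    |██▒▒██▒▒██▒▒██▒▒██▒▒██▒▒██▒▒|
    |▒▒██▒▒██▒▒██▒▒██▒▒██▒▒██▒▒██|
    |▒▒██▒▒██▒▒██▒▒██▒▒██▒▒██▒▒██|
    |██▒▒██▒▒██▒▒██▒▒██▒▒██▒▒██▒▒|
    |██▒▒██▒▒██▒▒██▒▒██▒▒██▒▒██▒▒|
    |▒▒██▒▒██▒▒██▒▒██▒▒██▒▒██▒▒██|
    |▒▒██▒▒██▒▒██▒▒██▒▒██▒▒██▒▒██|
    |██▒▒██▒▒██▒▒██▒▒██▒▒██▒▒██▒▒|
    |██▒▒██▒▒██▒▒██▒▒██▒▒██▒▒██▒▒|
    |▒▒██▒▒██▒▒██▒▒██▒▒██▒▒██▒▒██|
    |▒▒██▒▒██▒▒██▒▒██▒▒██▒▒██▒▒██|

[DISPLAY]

━━━━━━━┏━━━━━━━━━━━━━━━━━━━━┓       
quencer┃ ImageViewer        ┃       
───────┠────────────────────┨       
2345678┃▒▒██▒▒██▒▒██▒▒██▒▒██┃       
··███··┃▒▒██▒▒██▒▒██▒▒██▒▒██┃       
███···█┃██▒▒██▒▒██▒▒██▒▒██▒▒┃       
··████·┃██▒▒██▒▒██▒▒██▒▒██▒▒┃       
··█····┃▒▒██▒▒██▒▒██▒▒██▒▒██┃       
·····█·┃▒▒██▒▒██▒▒██▒▒██▒▒██┃       
·······┃██▒▒██▒▒██▒▒██▒▒██▒▒┃       
       ┃██▒▒██▒▒██▒▒██▒▒██▒▒┃       
       ┃▒▒██▒▒██▒▒██▒▒██▒▒██┃       
       ┃▒▒██▒▒██▒▒██▒▒██▒▒██┃       
       ┃██▒▒██▒▒██▒▒██▒▒██▒▒┃       
       ┃██▒▒██▒▒██▒▒██▒▒██▒▒┃       


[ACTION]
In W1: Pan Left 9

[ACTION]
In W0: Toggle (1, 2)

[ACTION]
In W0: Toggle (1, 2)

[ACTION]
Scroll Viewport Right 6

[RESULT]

━━━━┏━━━━━━━━━━━━━━━━━━━━┓          
ncer┃ ImageViewer        ┃          
────┠────────────────────┨          
5678┃▒▒██▒▒██▒▒██▒▒██▒▒██┃          
██··┃▒▒██▒▒██▒▒██▒▒██▒▒██┃          
···█┃██▒▒██▒▒██▒▒██▒▒██▒▒┃          
███·┃██▒▒██▒▒██▒▒██▒▒██▒▒┃          
····┃▒▒██▒▒██▒▒██▒▒██▒▒██┃          
··█·┃▒▒██▒▒██▒▒██▒▒██▒▒██┃          
····┃██▒▒██▒▒██▒▒██▒▒██▒▒┃          
    ┃██▒▒██▒▒██▒▒██▒▒██▒▒┃          
    ┃▒▒██▒▒██▒▒██▒▒██▒▒██┃          
    ┃▒▒██▒▒██▒▒██▒▒██▒▒██┃          
    ┃██▒▒██▒▒██▒▒██▒▒██▒▒┃          
    ┃██▒▒██▒▒██▒▒██▒▒██▒▒┃          


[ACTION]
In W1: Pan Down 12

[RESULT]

━━━━┏━━━━━━━━━━━━━━━━━━━━┓          
ncer┃ ImageViewer        ┃          
────┠────────────────────┨          
5678┃▒▒██▒▒██▒▒██▒▒██▒▒██┃          
██··┃▒▒██▒▒██▒▒██▒▒██▒▒██┃          
···█┃██▒▒██▒▒██▒▒██▒▒██▒▒┃          
███·┃██▒▒██▒▒██▒▒██▒▒██▒▒┃          
····┃▒▒██▒▒██▒▒██▒▒██▒▒██┃          
··█·┃▒▒██▒▒██▒▒██▒▒██▒▒██┃          
····┃                    ┃          
    ┃                    ┃          
    ┃                    ┃          
    ┃                    ┃          
    ┃                    ┃          
    ┃                    ┃          


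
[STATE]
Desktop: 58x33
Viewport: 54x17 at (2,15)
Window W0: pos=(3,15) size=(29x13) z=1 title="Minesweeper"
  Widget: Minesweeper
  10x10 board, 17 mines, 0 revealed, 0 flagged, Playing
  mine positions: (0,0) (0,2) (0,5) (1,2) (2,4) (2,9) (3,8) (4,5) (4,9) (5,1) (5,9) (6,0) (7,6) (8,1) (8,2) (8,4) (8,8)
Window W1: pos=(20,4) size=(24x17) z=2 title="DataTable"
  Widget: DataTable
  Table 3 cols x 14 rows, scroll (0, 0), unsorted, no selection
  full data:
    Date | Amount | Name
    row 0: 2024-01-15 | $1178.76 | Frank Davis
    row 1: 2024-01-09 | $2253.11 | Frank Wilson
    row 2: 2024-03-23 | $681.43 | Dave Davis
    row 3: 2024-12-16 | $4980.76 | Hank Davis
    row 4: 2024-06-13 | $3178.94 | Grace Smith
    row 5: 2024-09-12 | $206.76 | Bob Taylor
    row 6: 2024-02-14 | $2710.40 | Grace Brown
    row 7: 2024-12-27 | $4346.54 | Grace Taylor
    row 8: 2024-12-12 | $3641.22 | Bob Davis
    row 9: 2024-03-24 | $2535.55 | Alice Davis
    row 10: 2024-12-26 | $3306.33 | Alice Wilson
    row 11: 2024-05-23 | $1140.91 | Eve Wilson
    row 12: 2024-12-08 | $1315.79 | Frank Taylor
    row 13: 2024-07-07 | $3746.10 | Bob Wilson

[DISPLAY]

 ┏━━━━━━━━━━━━━━━━┃2024-02-14│$2710.40│Gr┃            
 ┃ Minesweeper    ┃2024-12-27│$4346.54│Gr┃            
 ┠────────────────┃2024-12-12│$3641.22│Bo┃            
 ┃■■■■■■■■■■      ┃2024-03-24│$2535.55│Al┃            
 ┃■■■■■■■■■■      ┃2024-12-26│$3306.33│Al┃            
 ┃■■■■■■■■■■      ┗━━━━━━━━━━━━━━━━━━━━━━┛            
 ┃■■■■■■■■■■                 ┃                        
 ┃■■■■■■■■■■                 ┃                        
 ┃■■■■■■■■■■                 ┃                        
 ┃■■■■■■■■■■                 ┃                        
 ┃■■■■■■■■■■                 ┃                        
 ┃■■■■■■■■■■                 ┃                        
 ┗━━━━━━━━━━━━━━━━━━━━━━━━━━━┛                        
                                                      
                                                      
                                                      
                                                      


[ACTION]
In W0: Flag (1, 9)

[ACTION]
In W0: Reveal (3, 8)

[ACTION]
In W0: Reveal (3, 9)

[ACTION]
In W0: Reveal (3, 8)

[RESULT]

 ┏━━━━━━━━━━━━━━━━┃2024-02-14│$2710.40│Gr┃            
 ┃ Minesweeper    ┃2024-12-27│$4346.54│Gr┃            
 ┠────────────────┃2024-12-12│$3641.22│Bo┃            
 ┃✹■✹■■✹■■■■      ┃2024-03-24│$2535.55│Al┃            
 ┃■■✹■■■■■■⚑      ┃2024-12-26│$3306.33│Al┃            
 ┃■■■■✹■■■■✹      ┗━━━━━━━━━━━━━━━━━━━━━━┛            
 ┃■■■■■■■■✹■                 ┃                        
 ┃■■■■■✹■■■✹                 ┃                        
 ┃■✹■■■■■■■✹                 ┃                        
 ┃✹■■■■■■■■■                 ┃                        
 ┃■■■■■■✹■■■                 ┃                        
 ┃■✹✹■✹■■■✹■                 ┃                        
 ┗━━━━━━━━━━━━━━━━━━━━━━━━━━━┛                        
                                                      
                                                      
                                                      
                                                      


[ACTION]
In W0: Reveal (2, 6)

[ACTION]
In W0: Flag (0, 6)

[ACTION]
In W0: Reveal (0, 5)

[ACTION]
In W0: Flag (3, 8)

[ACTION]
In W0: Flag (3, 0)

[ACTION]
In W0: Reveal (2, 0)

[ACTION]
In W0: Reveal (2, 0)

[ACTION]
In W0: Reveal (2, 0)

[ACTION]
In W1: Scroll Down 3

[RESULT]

 ┏━━━━━━━━━━━━━━━━┃2024-03-24│$2535.55│Al┃            
 ┃ Minesweeper    ┃2024-12-26│$3306.33│Al┃            
 ┠────────────────┃2024-05-23│$1140.91│Ev┃            
 ┃✹■✹■■✹■■■■      ┃2024-12-08│$1315.79│Fr┃            
 ┃■■✹■■■■■■⚑      ┃2024-07-07│$3746.10│Bo┃            
 ┃■■■■✹■■■■✹      ┗━━━━━━━━━━━━━━━━━━━━━━┛            
 ┃■■■■■■■■✹■                 ┃                        
 ┃■■■■■✹■■■✹                 ┃                        
 ┃■✹■■■■■■■✹                 ┃                        
 ┃✹■■■■■■■■■                 ┃                        
 ┃■■■■■■✹■■■                 ┃                        
 ┃■✹✹■✹■■■✹■                 ┃                        
 ┗━━━━━━━━━━━━━━━━━━━━━━━━━━━┛                        
                                                      
                                                      
                                                      
                                                      


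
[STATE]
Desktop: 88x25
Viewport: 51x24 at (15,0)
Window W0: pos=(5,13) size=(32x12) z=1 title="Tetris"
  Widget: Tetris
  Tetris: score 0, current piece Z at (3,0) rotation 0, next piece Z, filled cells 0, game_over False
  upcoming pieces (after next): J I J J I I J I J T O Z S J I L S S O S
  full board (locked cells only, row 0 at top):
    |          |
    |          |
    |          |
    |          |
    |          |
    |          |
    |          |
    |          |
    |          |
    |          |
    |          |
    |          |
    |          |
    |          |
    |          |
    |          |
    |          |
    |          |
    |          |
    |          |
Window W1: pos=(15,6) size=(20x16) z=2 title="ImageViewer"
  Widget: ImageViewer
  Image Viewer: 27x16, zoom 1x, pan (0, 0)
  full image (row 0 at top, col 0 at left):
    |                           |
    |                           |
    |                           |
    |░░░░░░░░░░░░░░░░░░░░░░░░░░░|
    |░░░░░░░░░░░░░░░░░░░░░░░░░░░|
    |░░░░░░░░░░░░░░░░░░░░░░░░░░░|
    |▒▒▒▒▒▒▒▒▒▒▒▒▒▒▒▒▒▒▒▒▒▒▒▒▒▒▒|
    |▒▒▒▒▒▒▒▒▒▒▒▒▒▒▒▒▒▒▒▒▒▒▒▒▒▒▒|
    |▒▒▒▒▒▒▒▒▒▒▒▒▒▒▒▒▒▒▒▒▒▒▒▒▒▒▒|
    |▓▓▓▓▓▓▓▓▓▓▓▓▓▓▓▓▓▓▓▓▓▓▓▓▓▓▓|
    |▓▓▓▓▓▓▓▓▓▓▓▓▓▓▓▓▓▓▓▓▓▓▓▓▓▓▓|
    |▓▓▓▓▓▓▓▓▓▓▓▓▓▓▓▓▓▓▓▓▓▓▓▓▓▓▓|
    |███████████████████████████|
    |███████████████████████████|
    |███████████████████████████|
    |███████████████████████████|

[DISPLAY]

                                                   
                                                   
                                                   
                                                   
                                                   
                                                   
┏━━━━━━━━━━━━━━━━━━┓                               
┃ ImageViewer      ┃                               
┠──────────────────┨                               
┃                  ┃                               
┃                  ┃                               
┃                  ┃                               
┃░░░░░░░░░░░░░░░░░░┃                               
┃░░░░░░░░░░░░░░░░░░┃━┓                             
┃░░░░░░░░░░░░░░░░░░┃ ┃                             
┃▒▒▒▒▒▒▒▒▒▒▒▒▒▒▒▒▒▒┃─┨                             
┃▒▒▒▒▒▒▒▒▒▒▒▒▒▒▒▒▒▒┃ ┃                             
┃▒▒▒▒▒▒▒▒▒▒▒▒▒▒▒▒▒▒┃ ┃                             
┃▓▓▓▓▓▓▓▓▓▓▓▓▓▓▓▓▓▓┃ ┃                             
┃▓▓▓▓▓▓▓▓▓▓▓▓▓▓▓▓▓▓┃ ┃                             
┃▓▓▓▓▓▓▓▓▓▓▓▓▓▓▓▓▓▓┃ ┃                             
┗━━━━━━━━━━━━━━━━━━┛ ┃                             
 │Score:             ┃                             
 │0                  ┃                             


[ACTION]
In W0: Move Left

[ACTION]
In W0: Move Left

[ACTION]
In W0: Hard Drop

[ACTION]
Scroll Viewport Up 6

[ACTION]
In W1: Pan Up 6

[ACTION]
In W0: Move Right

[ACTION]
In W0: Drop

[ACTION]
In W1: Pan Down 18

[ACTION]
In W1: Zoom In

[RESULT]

                                                   
                                                   
                                                   
                                                   
                                                   
                                                   
┏━━━━━━━━━━━━━━━━━━┓                               
┃ ImageViewer      ┃                               
┠──────────────────┨                               
┃▓▓▓▓▓▓▓▓▓▓▓▓▓▓▓▓▓▓┃                               
┃▓▓▓▓▓▓▓▓▓▓▓▓▓▓▓▓▓▓┃                               
┃▓▓▓▓▓▓▓▓▓▓▓▓▓▓▓▓▓▓┃                               
┃▓▓▓▓▓▓▓▓▓▓▓▓▓▓▓▓▓▓┃                               
┃▓▓▓▓▓▓▓▓▓▓▓▓▓▓▓▓▓▓┃━┓                             
┃▓▓▓▓▓▓▓▓▓▓▓▓▓▓▓▓▓▓┃ ┃                             
┃██████████████████┃─┨                             
┃██████████████████┃ ┃                             
┃██████████████████┃ ┃                             
┃██████████████████┃ ┃                             
┃██████████████████┃ ┃                             
┃██████████████████┃ ┃                             
┗━━━━━━━━━━━━━━━━━━┛ ┃                             
 │Score:             ┃                             
 │0                  ┃                             


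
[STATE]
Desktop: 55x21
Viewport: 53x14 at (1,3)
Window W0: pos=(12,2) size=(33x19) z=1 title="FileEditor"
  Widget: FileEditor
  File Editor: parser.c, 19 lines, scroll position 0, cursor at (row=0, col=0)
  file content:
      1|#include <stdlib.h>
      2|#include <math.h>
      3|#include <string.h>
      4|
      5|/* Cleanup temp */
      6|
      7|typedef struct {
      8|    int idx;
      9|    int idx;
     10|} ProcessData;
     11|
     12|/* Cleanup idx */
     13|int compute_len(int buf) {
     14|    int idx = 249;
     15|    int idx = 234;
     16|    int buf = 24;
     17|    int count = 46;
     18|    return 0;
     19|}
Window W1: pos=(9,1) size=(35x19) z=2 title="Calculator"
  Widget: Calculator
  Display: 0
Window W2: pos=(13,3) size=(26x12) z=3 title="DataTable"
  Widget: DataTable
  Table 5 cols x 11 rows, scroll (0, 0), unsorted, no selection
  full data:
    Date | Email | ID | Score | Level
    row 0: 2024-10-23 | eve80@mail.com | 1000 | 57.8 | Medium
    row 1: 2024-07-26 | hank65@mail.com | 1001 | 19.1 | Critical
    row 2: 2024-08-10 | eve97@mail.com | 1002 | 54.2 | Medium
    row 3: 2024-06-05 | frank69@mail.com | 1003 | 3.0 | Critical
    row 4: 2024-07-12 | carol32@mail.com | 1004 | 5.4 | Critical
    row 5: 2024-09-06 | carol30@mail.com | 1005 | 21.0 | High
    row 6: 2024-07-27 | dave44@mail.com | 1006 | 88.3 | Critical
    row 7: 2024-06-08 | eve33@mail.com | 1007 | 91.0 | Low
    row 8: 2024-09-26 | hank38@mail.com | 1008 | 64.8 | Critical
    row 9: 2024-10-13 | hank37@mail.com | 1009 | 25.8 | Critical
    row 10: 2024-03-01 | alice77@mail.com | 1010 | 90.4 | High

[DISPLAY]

        ┠───┏━━━━━━━━━━━━━━━━━━━━━━━━┓────┨┃         
        ┃   ┃ DataTable              ┃   0┃┨         
        ┃┌──┠────────────────────────┨    ┃┃         
        ┃│ 7┃Date      │Email        ┃    ┃┃         
        ┃├──┃──────────┼─────────────┃    ┃┃         
        ┃│ 4┃2024-10-23│eve80@mail.co┃    ┃┃         
        ┃├──┃2024-07-26│hank65@mail.c┃    ┃┃         
        ┃│ 1┃2024-08-10│eve97@mail.co┃    ┃┃         
        ┃├──┃2024-06-05│frank69@mail.┃    ┃┃         
        ┃│ 0┃2024-07-12│carol32@mail.┃    ┃┃         
        ┃├──┃2024-09-06│carol30@mail.┃    ┃┃         
        ┃│ C┗━━━━━━━━━━━━━━━━━━━━━━━━┛    ┃┃         
        ┃└───┴───┴───┴───┘                ┃┃         
        ┃                                 ┃┃         


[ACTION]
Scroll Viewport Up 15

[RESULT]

                                                     
        ┏━━━━━━━━━━━━━━━━━━━━━━━━━━━━━━━━━┓          
        ┃ Calculator                      ┃┓         
        ┠───┏━━━━━━━━━━━━━━━━━━━━━━━━┓────┨┃         
        ┃   ┃ DataTable              ┃   0┃┨         
        ┃┌──┠────────────────────────┨    ┃┃         
        ┃│ 7┃Date      │Email        ┃    ┃┃         
        ┃├──┃──────────┼─────────────┃    ┃┃         
        ┃│ 4┃2024-10-23│eve80@mail.co┃    ┃┃         
        ┃├──┃2024-07-26│hank65@mail.c┃    ┃┃         
        ┃│ 1┃2024-08-10│eve97@mail.co┃    ┃┃         
        ┃├──┃2024-06-05│frank69@mail.┃    ┃┃         
        ┃│ 0┃2024-07-12│carol32@mail.┃    ┃┃         
        ┃├──┃2024-09-06│carol30@mail.┃    ┃┃         


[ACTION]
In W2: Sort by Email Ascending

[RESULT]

                                                     
        ┏━━━━━━━━━━━━━━━━━━━━━━━━━━━━━━━━━┓          
        ┃ Calculator                      ┃┓         
        ┠───┏━━━━━━━━━━━━━━━━━━━━━━━━┓────┨┃         
        ┃   ┃ DataTable              ┃   0┃┨         
        ┃┌──┠────────────────────────┨    ┃┃         
        ┃│ 7┃Date      │Email        ┃    ┃┃         
        ┃├──┃──────────┼─────────────┃    ┃┃         
        ┃│ 4┃2024-03-01│alice77@mail.┃    ┃┃         
        ┃├──┃2024-09-06│carol30@mail.┃    ┃┃         
        ┃│ 1┃2024-07-12│carol32@mail.┃    ┃┃         
        ┃├──┃2024-07-27│dave44@mail.c┃    ┃┃         
        ┃│ 0┃2024-06-08│eve33@mail.co┃    ┃┃         
        ┃├──┃2024-10-23│eve80@mail.co┃    ┃┃         


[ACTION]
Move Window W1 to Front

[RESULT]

                                                     
        ┏━━━━━━━━━━━━━━━━━━━━━━━━━━━━━━━━━┓          
        ┃ Calculator                      ┃┓         
        ┠─────────────────────────────────┨┃         
        ┃                                0┃┨         
        ┃┌───┬───┬───┬───┐                ┃┃         
        ┃│ 7 │ 8 │ 9 │ ÷ │                ┃┃         
        ┃├───┼───┼───┼───┤                ┃┃         
        ┃│ 4 │ 5 │ 6 │ × │                ┃┃         
        ┃├───┼───┼───┼───┤                ┃┃         
        ┃│ 1 │ 2 │ 3 │ - │                ┃┃         
        ┃├───┼───┼───┼───┤                ┃┃         
        ┃│ 0 │ . │ = │ + │                ┃┃         
        ┃├───┼───┼───┼───┤                ┃┃         


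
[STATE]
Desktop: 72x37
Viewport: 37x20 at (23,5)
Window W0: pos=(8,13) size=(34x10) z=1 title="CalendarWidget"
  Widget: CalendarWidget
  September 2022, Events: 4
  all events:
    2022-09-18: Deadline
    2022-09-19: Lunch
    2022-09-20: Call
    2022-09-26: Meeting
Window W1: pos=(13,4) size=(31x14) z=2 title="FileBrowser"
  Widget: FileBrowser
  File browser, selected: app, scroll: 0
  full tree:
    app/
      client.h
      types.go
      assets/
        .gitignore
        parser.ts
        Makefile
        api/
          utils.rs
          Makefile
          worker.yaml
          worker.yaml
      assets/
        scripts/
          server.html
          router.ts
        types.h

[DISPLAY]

ser                 ┃                
────────────────────┨                
/                   ┃                
t.h                 ┃                
.go                 ┃                
ssets/              ┃                
ssets/              ┃                
                    ┃                
                    ┃                
                    ┃                
                    ┃                
                    ┃                
━━━━━━━━━━━━━━━━━━━━┛                
  3  4            ┃                  
 10 11            ┃                  
 17 18*           ┃                  
23 24 25          ┃                  
━━━━━━━━━━━━━━━━━━┛                  
                                     
                                     


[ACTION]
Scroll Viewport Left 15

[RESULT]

     ┃ FileBrowser                 ┃ 
     ┠─────────────────────────────┨ 
     ┃> [-] app/                   ┃ 
     ┃    client.h                 ┃ 
     ┃    types.go                 ┃ 
     ┃    [+] assets/              ┃ 
     ┃    [+] assets/              ┃ 
     ┃                             ┃ 
┏━━━━┃                             ┃ 
┃ Cal┃                             ┃ 
┠────┃                             ┃ 
┃    ┃                             ┃ 
┃Mo T┗━━━━━━━━━━━━━━━━━━━━━━━━━━━━━┛ 
┃          1  2  3  4            ┃   
┃ 5  6  7  8  9 10 11            ┃   
┃12 13 14 15 16 17 18*           ┃   
┃19* 20* 21 22 23 24 25          ┃   
┗━━━━━━━━━━━━━━━━━━━━━━━━━━━━━━━━┛   
                                     
                                     


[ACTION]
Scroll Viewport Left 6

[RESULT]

           ┃ FileBrowser             
           ┠─────────────────────────
           ┃> [-] app/               
           ┃    client.h             
           ┃    types.go             
           ┃    [+] assets/          
           ┃    [+] assets/          
           ┃                         
      ┏━━━━┃                         
      ┃ Cal┃                         
      ┠────┃                         
      ┃    ┃                         
      ┃Mo T┗━━━━━━━━━━━━━━━━━━━━━━━━━
      ┃          1  2  3  4          
      ┃ 5  6  7  8  9 10 11          
      ┃12 13 14 15 16 17 18*         
      ┃19* 20* 21 22 23 24 25        
      ┗━━━━━━━━━━━━━━━━━━━━━━━━━━━━━━
                                     
                                     


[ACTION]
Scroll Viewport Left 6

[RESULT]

             ┃ FileBrowser           
             ┠───────────────────────
             ┃> [-] app/             
             ┃    client.h           
             ┃    types.go           
             ┃    [+] assets/        
             ┃    [+] assets/        
             ┃                       
        ┏━━━━┃                       
        ┃ Cal┃                       
        ┠────┃                       
        ┃    ┃                       
        ┃Mo T┗━━━━━━━━━━━━━━━━━━━━━━━
        ┃          1  2  3  4        
        ┃ 5  6  7  8  9 10 11        
        ┃12 13 14 15 16 17 18*       
        ┃19* 20* 21 22 23 24 25      
        ┗━━━━━━━━━━━━━━━━━━━━━━━━━━━━
                                     
                                     


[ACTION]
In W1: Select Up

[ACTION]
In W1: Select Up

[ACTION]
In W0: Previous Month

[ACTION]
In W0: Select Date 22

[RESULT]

             ┃ FileBrowser           
             ┠───────────────────────
             ┃> [-] app/             
             ┃    client.h           
             ┃    types.go           
             ┃    [+] assets/        
             ┃    [+] assets/        
             ┃                       
        ┏━━━━┃                       
        ┃ Cal┃                       
        ┠────┃                       
        ┃    ┃                       
        ┃Mo T┗━━━━━━━━━━━━━━━━━━━━━━━
        ┃ 1  2  3  4  5  6  7        
        ┃ 8  9 10 11 12 13 14        
        ┃15 16 17 18 19 20 21        
        ┃[22] 23 24 25 26 27 28      
        ┗━━━━━━━━━━━━━━━━━━━━━━━━━━━━
                                     
                                     
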